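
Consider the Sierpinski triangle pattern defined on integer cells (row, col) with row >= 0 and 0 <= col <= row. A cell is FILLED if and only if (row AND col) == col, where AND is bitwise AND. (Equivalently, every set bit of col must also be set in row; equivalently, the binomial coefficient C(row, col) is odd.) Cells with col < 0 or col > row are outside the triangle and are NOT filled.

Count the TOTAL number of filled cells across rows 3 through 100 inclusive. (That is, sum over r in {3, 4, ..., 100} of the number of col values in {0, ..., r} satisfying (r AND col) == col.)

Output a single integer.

r3=11 pc2: +4 =4
r4=100 pc1: +2 =6
r5=101 pc2: +4 =10
r6=110 pc2: +4 =14
r7=111 pc3: +8 =22
r8=1000 pc1: +2 =24
r9=1001 pc2: +4 =28
r10=1010 pc2: +4 =32
r11=1011 pc3: +8 =40
r12=1100 pc2: +4 =44
r13=1101 pc3: +8 =52
r14=1110 pc3: +8 =60
r15=1111 pc4: +16 =76
r16=10000 pc1: +2 =78
r17=10001 pc2: +4 =82
r18=10010 pc2: +4 =86
r19=10011 pc3: +8 =94
r20=10100 pc2: +4 =98
r21=10101 pc3: +8 =106
r22=10110 pc3: +8 =114
r23=10111 pc4: +16 =130
r24=11000 pc2: +4 =134
r25=11001 pc3: +8 =142
r26=11010 pc3: +8 =150
r27=11011 pc4: +16 =166
r28=11100 pc3: +8 =174
r29=11101 pc4: +16 =190
r30=11110 pc4: +16 =206
r31=11111 pc5: +32 =238
r32=100000 pc1: +2 =240
r33=100001 pc2: +4 =244
r34=100010 pc2: +4 =248
r35=100011 pc3: +8 =256
r36=100100 pc2: +4 =260
r37=100101 pc3: +8 =268
r38=100110 pc3: +8 =276
r39=100111 pc4: +16 =292
r40=101000 pc2: +4 =296
r41=101001 pc3: +8 =304
r42=101010 pc3: +8 =312
r43=101011 pc4: +16 =328
r44=101100 pc3: +8 =336
r45=101101 pc4: +16 =352
r46=101110 pc4: +16 =368
r47=101111 pc5: +32 =400
r48=110000 pc2: +4 =404
r49=110001 pc3: +8 =412
r50=110010 pc3: +8 =420
r51=110011 pc4: +16 =436
r52=110100 pc3: +8 =444
r53=110101 pc4: +16 =460
r54=110110 pc4: +16 =476
r55=110111 pc5: +32 =508
r56=111000 pc3: +8 =516
r57=111001 pc4: +16 =532
r58=111010 pc4: +16 =548
r59=111011 pc5: +32 =580
r60=111100 pc4: +16 =596
r61=111101 pc5: +32 =628
r62=111110 pc5: +32 =660
r63=111111 pc6: +64 =724
r64=1000000 pc1: +2 =726
r65=1000001 pc2: +4 =730
r66=1000010 pc2: +4 =734
r67=1000011 pc3: +8 =742
r68=1000100 pc2: +4 =746
r69=1000101 pc3: +8 =754
r70=1000110 pc3: +8 =762
r71=1000111 pc4: +16 =778
r72=1001000 pc2: +4 =782
r73=1001001 pc3: +8 =790
r74=1001010 pc3: +8 =798
r75=1001011 pc4: +16 =814
r76=1001100 pc3: +8 =822
r77=1001101 pc4: +16 =838
r78=1001110 pc4: +16 =854
r79=1001111 pc5: +32 =886
r80=1010000 pc2: +4 =890
r81=1010001 pc3: +8 =898
r82=1010010 pc3: +8 =906
r83=1010011 pc4: +16 =922
r84=1010100 pc3: +8 =930
r85=1010101 pc4: +16 =946
r86=1010110 pc4: +16 =962
r87=1010111 pc5: +32 =994
r88=1011000 pc3: +8 =1002
r89=1011001 pc4: +16 =1018
r90=1011010 pc4: +16 =1034
r91=1011011 pc5: +32 =1066
r92=1011100 pc4: +16 =1082
r93=1011101 pc5: +32 =1114
r94=1011110 pc5: +32 =1146
r95=1011111 pc6: +64 =1210
r96=1100000 pc2: +4 =1214
r97=1100001 pc3: +8 =1222
r98=1100010 pc3: +8 =1230
r99=1100011 pc4: +16 =1246
r100=1100100 pc3: +8 =1254

Answer: 1254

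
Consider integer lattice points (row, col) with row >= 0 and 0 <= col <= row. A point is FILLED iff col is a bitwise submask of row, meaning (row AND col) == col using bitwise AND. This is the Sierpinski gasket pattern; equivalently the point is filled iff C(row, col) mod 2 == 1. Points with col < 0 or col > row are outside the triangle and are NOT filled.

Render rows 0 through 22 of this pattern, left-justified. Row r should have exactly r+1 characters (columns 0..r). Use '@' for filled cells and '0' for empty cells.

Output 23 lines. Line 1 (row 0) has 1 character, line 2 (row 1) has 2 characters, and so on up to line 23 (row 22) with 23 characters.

Answer: @
@@
@0@
@@@@
@000@
@@00@@
@0@0@0@
@@@@@@@@
@0000000@
@@000000@@
@0@00000@0@
@@@@0000@@@@
@000@000@000@
@@00@@00@@00@@
@0@0@0@0@0@0@0@
@@@@@@@@@@@@@@@@
@000000000000000@
@@00000000000000@@
@0@0000000000000@0@
@@@@000000000000@@@@
@000@00000000000@000@
@@00@@0000000000@@00@@
@0@0@0@000000000@0@0@0@

Derivation:
r0=0: @
r1=1: @@
r2=10: @0@
r3=11: @@@@
r4=100: @000@
r5=101: @@00@@
r6=110: @0@0@0@
r7=111: @@@@@@@@
r8=1000: @0000000@
r9=1001: @@000000@@
r10=1010: @0@00000@0@
r11=1011: @@@@0000@@@@
r12=1100: @000@000@000@
r13=1101: @@00@@00@@00@@
r14=1110: @0@0@0@0@0@0@0@
r15=1111: @@@@@@@@@@@@@@@@
r16=10000: @000000000000000@
r17=10001: @@00000000000000@@
r18=10010: @0@0000000000000@0@
r19=10011: @@@@000000000000@@@@
r20=10100: @000@00000000000@000@
r21=10101: @@00@@0000000000@@00@@
r22=10110: @0@0@0@000000000@0@0@0@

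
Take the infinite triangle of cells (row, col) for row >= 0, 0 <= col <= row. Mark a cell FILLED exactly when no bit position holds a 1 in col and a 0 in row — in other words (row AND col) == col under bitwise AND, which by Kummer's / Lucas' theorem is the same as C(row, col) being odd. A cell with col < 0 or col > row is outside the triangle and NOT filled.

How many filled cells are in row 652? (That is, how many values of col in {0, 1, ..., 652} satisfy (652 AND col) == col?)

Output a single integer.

Answer: 16

Derivation:
652 in binary = 1010001100
popcount(652) = number of 1-bits in 1010001100 = 4
A col c satisfies (652 AND c) == c iff every set bit of c is also set in 652; each of the 4 set bits of 652 can independently be on or off in c.
count = 2^4 = 16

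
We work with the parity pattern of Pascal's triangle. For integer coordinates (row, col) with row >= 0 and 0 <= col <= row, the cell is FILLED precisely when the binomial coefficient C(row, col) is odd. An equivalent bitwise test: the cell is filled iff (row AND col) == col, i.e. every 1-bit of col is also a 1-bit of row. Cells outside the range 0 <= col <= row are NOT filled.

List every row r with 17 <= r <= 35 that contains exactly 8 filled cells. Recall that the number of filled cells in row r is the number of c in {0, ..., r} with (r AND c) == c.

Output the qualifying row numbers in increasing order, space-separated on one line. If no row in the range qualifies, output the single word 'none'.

Answer: 19 21 22 25 26 28 35

Derivation:
Row r has 2^popcount(r) filled cells, so we need popcount(r) = log2(8) = 3.
Scan r = 17..35 and keep those with exactly 3 one-bits:
r=17=10001 popcount=2 -> skip
r=18=10010 popcount=2 -> skip
r=19=10011 popcount=3 -> KEEP
r=20=10100 popcount=2 -> skip
r=21=10101 popcount=3 -> KEEP
r=22=10110 popcount=3 -> KEEP
r=23=10111 popcount=4 -> skip
r=24=11000 popcount=2 -> skip
r=25=11001 popcount=3 -> KEEP
r=26=11010 popcount=3 -> KEEP
r=27=11011 popcount=4 -> skip
r=28=11100 popcount=3 -> KEEP
r=29=11101 popcount=4 -> skip
r=30=11110 popcount=4 -> skip
r=31=11111 popcount=5 -> skip
r=32=100000 popcount=1 -> skip
r=33=100001 popcount=2 -> skip
r=34=100010 popcount=2 -> skip
r=35=100011 popcount=3 -> KEEP
Kept rows: 19 21 22 25 26 28 35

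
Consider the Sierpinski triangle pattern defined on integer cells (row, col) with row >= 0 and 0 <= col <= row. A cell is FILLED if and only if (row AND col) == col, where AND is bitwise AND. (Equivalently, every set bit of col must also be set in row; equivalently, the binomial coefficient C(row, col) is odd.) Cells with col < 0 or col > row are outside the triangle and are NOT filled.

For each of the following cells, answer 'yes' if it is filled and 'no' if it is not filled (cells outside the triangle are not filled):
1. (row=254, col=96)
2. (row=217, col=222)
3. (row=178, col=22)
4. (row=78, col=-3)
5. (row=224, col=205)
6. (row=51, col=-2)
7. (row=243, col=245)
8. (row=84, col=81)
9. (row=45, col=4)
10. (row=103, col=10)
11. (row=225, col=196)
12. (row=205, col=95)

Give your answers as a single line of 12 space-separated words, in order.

(254,96): row=0b11111110, col=0b1100000, row AND col = 0b1100000 = 96; 96 == 96 -> filled
(217,222): col outside [0, 217] -> not filled
(178,22): row=0b10110010, col=0b10110, row AND col = 0b10010 = 18; 18 != 22 -> empty
(78,-3): col outside [0, 78] -> not filled
(224,205): row=0b11100000, col=0b11001101, row AND col = 0b11000000 = 192; 192 != 205 -> empty
(51,-2): col outside [0, 51] -> not filled
(243,245): col outside [0, 243] -> not filled
(84,81): row=0b1010100, col=0b1010001, row AND col = 0b1010000 = 80; 80 != 81 -> empty
(45,4): row=0b101101, col=0b100, row AND col = 0b100 = 4; 4 == 4 -> filled
(103,10): row=0b1100111, col=0b1010, row AND col = 0b10 = 2; 2 != 10 -> empty
(225,196): row=0b11100001, col=0b11000100, row AND col = 0b11000000 = 192; 192 != 196 -> empty
(205,95): row=0b11001101, col=0b1011111, row AND col = 0b1001101 = 77; 77 != 95 -> empty

Answer: yes no no no no no no no yes no no no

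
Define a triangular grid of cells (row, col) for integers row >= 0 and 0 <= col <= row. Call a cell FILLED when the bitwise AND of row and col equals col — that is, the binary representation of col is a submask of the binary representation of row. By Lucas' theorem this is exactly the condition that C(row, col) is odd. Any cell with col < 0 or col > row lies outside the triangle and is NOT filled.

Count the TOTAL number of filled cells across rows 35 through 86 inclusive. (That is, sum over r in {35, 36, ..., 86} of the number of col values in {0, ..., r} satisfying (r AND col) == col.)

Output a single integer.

Answer: 714

Derivation:
r35=100011 pc3: +8 =8
r36=100100 pc2: +4 =12
r37=100101 pc3: +8 =20
r38=100110 pc3: +8 =28
r39=100111 pc4: +16 =44
r40=101000 pc2: +4 =48
r41=101001 pc3: +8 =56
r42=101010 pc3: +8 =64
r43=101011 pc4: +16 =80
r44=101100 pc3: +8 =88
r45=101101 pc4: +16 =104
r46=101110 pc4: +16 =120
r47=101111 pc5: +32 =152
r48=110000 pc2: +4 =156
r49=110001 pc3: +8 =164
r50=110010 pc3: +8 =172
r51=110011 pc4: +16 =188
r52=110100 pc3: +8 =196
r53=110101 pc4: +16 =212
r54=110110 pc4: +16 =228
r55=110111 pc5: +32 =260
r56=111000 pc3: +8 =268
r57=111001 pc4: +16 =284
r58=111010 pc4: +16 =300
r59=111011 pc5: +32 =332
r60=111100 pc4: +16 =348
r61=111101 pc5: +32 =380
r62=111110 pc5: +32 =412
r63=111111 pc6: +64 =476
r64=1000000 pc1: +2 =478
r65=1000001 pc2: +4 =482
r66=1000010 pc2: +4 =486
r67=1000011 pc3: +8 =494
r68=1000100 pc2: +4 =498
r69=1000101 pc3: +8 =506
r70=1000110 pc3: +8 =514
r71=1000111 pc4: +16 =530
r72=1001000 pc2: +4 =534
r73=1001001 pc3: +8 =542
r74=1001010 pc3: +8 =550
r75=1001011 pc4: +16 =566
r76=1001100 pc3: +8 =574
r77=1001101 pc4: +16 =590
r78=1001110 pc4: +16 =606
r79=1001111 pc5: +32 =638
r80=1010000 pc2: +4 =642
r81=1010001 pc3: +8 =650
r82=1010010 pc3: +8 =658
r83=1010011 pc4: +16 =674
r84=1010100 pc3: +8 =682
r85=1010101 pc4: +16 =698
r86=1010110 pc4: +16 =714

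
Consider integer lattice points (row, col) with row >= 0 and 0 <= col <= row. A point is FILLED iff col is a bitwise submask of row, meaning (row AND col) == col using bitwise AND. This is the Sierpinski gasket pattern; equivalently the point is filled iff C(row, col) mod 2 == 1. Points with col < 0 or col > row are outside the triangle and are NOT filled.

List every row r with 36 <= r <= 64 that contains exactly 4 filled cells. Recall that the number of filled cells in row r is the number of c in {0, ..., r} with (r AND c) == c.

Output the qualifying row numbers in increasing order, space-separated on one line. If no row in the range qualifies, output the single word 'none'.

Answer: 36 40 48

Derivation:
Row r has 2^popcount(r) filled cells, so we need popcount(r) = log2(4) = 2.
Scan r = 36..64 and keep those with exactly 2 one-bits:
r=36=100100 popcount=2 -> KEEP
r=37=100101 popcount=3 -> skip
r=38=100110 popcount=3 -> skip
r=39=100111 popcount=4 -> skip
r=40=101000 popcount=2 -> KEEP
r=41=101001 popcount=3 -> skip
r=42=101010 popcount=3 -> skip
r=43=101011 popcount=4 -> skip
r=44=101100 popcount=3 -> skip
r=45=101101 popcount=4 -> skip
r=46=101110 popcount=4 -> skip
r=47=101111 popcount=5 -> skip
r=48=110000 popcount=2 -> KEEP
r=49=110001 popcount=3 -> skip
r=50=110010 popcount=3 -> skip
r=51=110011 popcount=4 -> skip
r=52=110100 popcount=3 -> skip
r=53=110101 popcount=4 -> skip
r=54=110110 popcount=4 -> skip
r=55=110111 popcount=5 -> skip
r=56=111000 popcount=3 -> skip
r=57=111001 popcount=4 -> skip
r=58=111010 popcount=4 -> skip
r=59=111011 popcount=5 -> skip
r=60=111100 popcount=4 -> skip
r=61=111101 popcount=5 -> skip
r=62=111110 popcount=5 -> skip
r=63=111111 popcount=6 -> skip
r=64=1000000 popcount=1 -> skip
Kept rows: 36 40 48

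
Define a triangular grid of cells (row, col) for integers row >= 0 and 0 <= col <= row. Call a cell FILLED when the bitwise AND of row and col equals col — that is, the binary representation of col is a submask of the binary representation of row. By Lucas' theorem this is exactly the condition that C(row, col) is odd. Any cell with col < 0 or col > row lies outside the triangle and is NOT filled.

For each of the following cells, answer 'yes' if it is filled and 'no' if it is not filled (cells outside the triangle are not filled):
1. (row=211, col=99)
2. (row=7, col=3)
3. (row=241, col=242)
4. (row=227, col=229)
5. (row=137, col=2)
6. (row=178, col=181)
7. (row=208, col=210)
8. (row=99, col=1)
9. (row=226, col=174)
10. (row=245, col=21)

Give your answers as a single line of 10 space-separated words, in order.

Answer: no yes no no no no no yes no yes

Derivation:
(211,99): row=0b11010011, col=0b1100011, row AND col = 0b1000011 = 67; 67 != 99 -> empty
(7,3): row=0b111, col=0b11, row AND col = 0b11 = 3; 3 == 3 -> filled
(241,242): col outside [0, 241] -> not filled
(227,229): col outside [0, 227] -> not filled
(137,2): row=0b10001001, col=0b10, row AND col = 0b0 = 0; 0 != 2 -> empty
(178,181): col outside [0, 178] -> not filled
(208,210): col outside [0, 208] -> not filled
(99,1): row=0b1100011, col=0b1, row AND col = 0b1 = 1; 1 == 1 -> filled
(226,174): row=0b11100010, col=0b10101110, row AND col = 0b10100010 = 162; 162 != 174 -> empty
(245,21): row=0b11110101, col=0b10101, row AND col = 0b10101 = 21; 21 == 21 -> filled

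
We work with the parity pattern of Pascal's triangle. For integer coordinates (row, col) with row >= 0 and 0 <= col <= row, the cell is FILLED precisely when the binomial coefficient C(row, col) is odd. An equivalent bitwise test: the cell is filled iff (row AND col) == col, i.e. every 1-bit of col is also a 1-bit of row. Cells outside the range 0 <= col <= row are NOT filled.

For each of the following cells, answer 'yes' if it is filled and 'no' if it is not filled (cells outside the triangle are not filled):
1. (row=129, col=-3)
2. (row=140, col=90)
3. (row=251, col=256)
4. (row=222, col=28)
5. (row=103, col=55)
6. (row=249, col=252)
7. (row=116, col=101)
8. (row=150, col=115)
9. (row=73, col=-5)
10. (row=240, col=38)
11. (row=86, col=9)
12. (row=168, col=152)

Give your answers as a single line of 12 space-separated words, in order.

(129,-3): col outside [0, 129] -> not filled
(140,90): row=0b10001100, col=0b1011010, row AND col = 0b1000 = 8; 8 != 90 -> empty
(251,256): col outside [0, 251] -> not filled
(222,28): row=0b11011110, col=0b11100, row AND col = 0b11100 = 28; 28 == 28 -> filled
(103,55): row=0b1100111, col=0b110111, row AND col = 0b100111 = 39; 39 != 55 -> empty
(249,252): col outside [0, 249] -> not filled
(116,101): row=0b1110100, col=0b1100101, row AND col = 0b1100100 = 100; 100 != 101 -> empty
(150,115): row=0b10010110, col=0b1110011, row AND col = 0b10010 = 18; 18 != 115 -> empty
(73,-5): col outside [0, 73] -> not filled
(240,38): row=0b11110000, col=0b100110, row AND col = 0b100000 = 32; 32 != 38 -> empty
(86,9): row=0b1010110, col=0b1001, row AND col = 0b0 = 0; 0 != 9 -> empty
(168,152): row=0b10101000, col=0b10011000, row AND col = 0b10001000 = 136; 136 != 152 -> empty

Answer: no no no yes no no no no no no no no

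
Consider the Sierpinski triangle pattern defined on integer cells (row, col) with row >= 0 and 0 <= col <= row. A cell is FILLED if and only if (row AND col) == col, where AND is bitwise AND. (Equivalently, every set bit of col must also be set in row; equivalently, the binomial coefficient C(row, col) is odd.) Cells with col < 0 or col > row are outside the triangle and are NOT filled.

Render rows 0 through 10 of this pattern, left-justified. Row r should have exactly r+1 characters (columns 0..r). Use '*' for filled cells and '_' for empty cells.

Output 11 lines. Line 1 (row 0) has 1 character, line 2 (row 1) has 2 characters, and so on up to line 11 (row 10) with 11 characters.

r0=0: *
r1=1: **
r2=10: *_*
r3=11: ****
r4=100: *___*
r5=101: **__**
r6=110: *_*_*_*
r7=111: ********
r8=1000: *_______*
r9=1001: **______**
r10=1010: *_*_____*_*

Answer: *
**
*_*
****
*___*
**__**
*_*_*_*
********
*_______*
**______**
*_*_____*_*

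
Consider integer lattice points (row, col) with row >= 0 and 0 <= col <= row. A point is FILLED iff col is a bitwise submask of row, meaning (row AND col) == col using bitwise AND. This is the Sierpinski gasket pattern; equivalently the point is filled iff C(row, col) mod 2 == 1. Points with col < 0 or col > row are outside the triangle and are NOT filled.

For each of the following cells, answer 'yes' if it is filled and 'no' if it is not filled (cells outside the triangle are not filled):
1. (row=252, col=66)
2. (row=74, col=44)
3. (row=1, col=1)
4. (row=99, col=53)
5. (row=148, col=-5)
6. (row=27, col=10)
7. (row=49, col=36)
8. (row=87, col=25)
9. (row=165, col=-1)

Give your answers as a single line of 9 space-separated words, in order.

(252,66): row=0b11111100, col=0b1000010, row AND col = 0b1000000 = 64; 64 != 66 -> empty
(74,44): row=0b1001010, col=0b101100, row AND col = 0b1000 = 8; 8 != 44 -> empty
(1,1): row=0b1, col=0b1, row AND col = 0b1 = 1; 1 == 1 -> filled
(99,53): row=0b1100011, col=0b110101, row AND col = 0b100001 = 33; 33 != 53 -> empty
(148,-5): col outside [0, 148] -> not filled
(27,10): row=0b11011, col=0b1010, row AND col = 0b1010 = 10; 10 == 10 -> filled
(49,36): row=0b110001, col=0b100100, row AND col = 0b100000 = 32; 32 != 36 -> empty
(87,25): row=0b1010111, col=0b11001, row AND col = 0b10001 = 17; 17 != 25 -> empty
(165,-1): col outside [0, 165] -> not filled

Answer: no no yes no no yes no no no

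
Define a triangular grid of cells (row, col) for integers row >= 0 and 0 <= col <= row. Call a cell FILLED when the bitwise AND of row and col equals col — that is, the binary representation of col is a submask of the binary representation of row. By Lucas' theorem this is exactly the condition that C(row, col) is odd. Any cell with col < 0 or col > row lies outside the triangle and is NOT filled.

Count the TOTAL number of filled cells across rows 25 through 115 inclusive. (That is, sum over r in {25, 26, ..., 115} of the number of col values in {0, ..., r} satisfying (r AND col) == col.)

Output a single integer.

r25=11001 pc3: +8 =8
r26=11010 pc3: +8 =16
r27=11011 pc4: +16 =32
r28=11100 pc3: +8 =40
r29=11101 pc4: +16 =56
r30=11110 pc4: +16 =72
r31=11111 pc5: +32 =104
r32=100000 pc1: +2 =106
r33=100001 pc2: +4 =110
r34=100010 pc2: +4 =114
r35=100011 pc3: +8 =122
r36=100100 pc2: +4 =126
r37=100101 pc3: +8 =134
r38=100110 pc3: +8 =142
r39=100111 pc4: +16 =158
r40=101000 pc2: +4 =162
r41=101001 pc3: +8 =170
r42=101010 pc3: +8 =178
r43=101011 pc4: +16 =194
r44=101100 pc3: +8 =202
r45=101101 pc4: +16 =218
r46=101110 pc4: +16 =234
r47=101111 pc5: +32 =266
r48=110000 pc2: +4 =270
r49=110001 pc3: +8 =278
r50=110010 pc3: +8 =286
r51=110011 pc4: +16 =302
r52=110100 pc3: +8 =310
r53=110101 pc4: +16 =326
r54=110110 pc4: +16 =342
r55=110111 pc5: +32 =374
r56=111000 pc3: +8 =382
r57=111001 pc4: +16 =398
r58=111010 pc4: +16 =414
r59=111011 pc5: +32 =446
r60=111100 pc4: +16 =462
r61=111101 pc5: +32 =494
r62=111110 pc5: +32 =526
r63=111111 pc6: +64 =590
r64=1000000 pc1: +2 =592
r65=1000001 pc2: +4 =596
r66=1000010 pc2: +4 =600
r67=1000011 pc3: +8 =608
r68=1000100 pc2: +4 =612
r69=1000101 pc3: +8 =620
r70=1000110 pc3: +8 =628
r71=1000111 pc4: +16 =644
r72=1001000 pc2: +4 =648
r73=1001001 pc3: +8 =656
r74=1001010 pc3: +8 =664
r75=1001011 pc4: +16 =680
r76=1001100 pc3: +8 =688
r77=1001101 pc4: +16 =704
r78=1001110 pc4: +16 =720
r79=1001111 pc5: +32 =752
r80=1010000 pc2: +4 =756
r81=1010001 pc3: +8 =764
r82=1010010 pc3: +8 =772
r83=1010011 pc4: +16 =788
r84=1010100 pc3: +8 =796
r85=1010101 pc4: +16 =812
r86=1010110 pc4: +16 =828
r87=1010111 pc5: +32 =860
r88=1011000 pc3: +8 =868
r89=1011001 pc4: +16 =884
r90=1011010 pc4: +16 =900
r91=1011011 pc5: +32 =932
r92=1011100 pc4: +16 =948
r93=1011101 pc5: +32 =980
r94=1011110 pc5: +32 =1012
r95=1011111 pc6: +64 =1076
r96=1100000 pc2: +4 =1080
r97=1100001 pc3: +8 =1088
r98=1100010 pc3: +8 =1096
r99=1100011 pc4: +16 =1112
r100=1100100 pc3: +8 =1120
r101=1100101 pc4: +16 =1136
r102=1100110 pc4: +16 =1152
r103=1100111 pc5: +32 =1184
r104=1101000 pc3: +8 =1192
r105=1101001 pc4: +16 =1208
r106=1101010 pc4: +16 =1224
r107=1101011 pc5: +32 =1256
r108=1101100 pc4: +16 =1272
r109=1101101 pc5: +32 =1304
r110=1101110 pc5: +32 =1336
r111=1101111 pc6: +64 =1400
r112=1110000 pc3: +8 =1408
r113=1110001 pc4: +16 =1424
r114=1110010 pc4: +16 =1440
r115=1110011 pc5: +32 =1472

Answer: 1472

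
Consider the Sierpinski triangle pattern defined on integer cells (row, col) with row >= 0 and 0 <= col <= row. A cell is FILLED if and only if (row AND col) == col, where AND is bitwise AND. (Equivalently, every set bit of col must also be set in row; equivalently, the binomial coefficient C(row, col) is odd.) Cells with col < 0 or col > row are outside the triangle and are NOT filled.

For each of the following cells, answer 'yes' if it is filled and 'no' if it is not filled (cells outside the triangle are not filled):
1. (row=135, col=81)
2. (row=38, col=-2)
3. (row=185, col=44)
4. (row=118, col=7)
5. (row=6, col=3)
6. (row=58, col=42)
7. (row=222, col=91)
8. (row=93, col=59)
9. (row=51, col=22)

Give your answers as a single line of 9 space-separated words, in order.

(135,81): row=0b10000111, col=0b1010001, row AND col = 0b1 = 1; 1 != 81 -> empty
(38,-2): col outside [0, 38] -> not filled
(185,44): row=0b10111001, col=0b101100, row AND col = 0b101000 = 40; 40 != 44 -> empty
(118,7): row=0b1110110, col=0b111, row AND col = 0b110 = 6; 6 != 7 -> empty
(6,3): row=0b110, col=0b11, row AND col = 0b10 = 2; 2 != 3 -> empty
(58,42): row=0b111010, col=0b101010, row AND col = 0b101010 = 42; 42 == 42 -> filled
(222,91): row=0b11011110, col=0b1011011, row AND col = 0b1011010 = 90; 90 != 91 -> empty
(93,59): row=0b1011101, col=0b111011, row AND col = 0b11001 = 25; 25 != 59 -> empty
(51,22): row=0b110011, col=0b10110, row AND col = 0b10010 = 18; 18 != 22 -> empty

Answer: no no no no no yes no no no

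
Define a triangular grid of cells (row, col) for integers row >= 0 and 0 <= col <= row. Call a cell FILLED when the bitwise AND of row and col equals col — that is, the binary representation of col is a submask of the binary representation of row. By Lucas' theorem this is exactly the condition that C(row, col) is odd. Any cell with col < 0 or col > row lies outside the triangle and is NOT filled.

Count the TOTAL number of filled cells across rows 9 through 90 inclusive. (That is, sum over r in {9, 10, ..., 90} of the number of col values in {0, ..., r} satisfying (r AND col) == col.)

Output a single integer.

Answer: 1010

Derivation:
r9=1001 pc2: +4 =4
r10=1010 pc2: +4 =8
r11=1011 pc3: +8 =16
r12=1100 pc2: +4 =20
r13=1101 pc3: +8 =28
r14=1110 pc3: +8 =36
r15=1111 pc4: +16 =52
r16=10000 pc1: +2 =54
r17=10001 pc2: +4 =58
r18=10010 pc2: +4 =62
r19=10011 pc3: +8 =70
r20=10100 pc2: +4 =74
r21=10101 pc3: +8 =82
r22=10110 pc3: +8 =90
r23=10111 pc4: +16 =106
r24=11000 pc2: +4 =110
r25=11001 pc3: +8 =118
r26=11010 pc3: +8 =126
r27=11011 pc4: +16 =142
r28=11100 pc3: +8 =150
r29=11101 pc4: +16 =166
r30=11110 pc4: +16 =182
r31=11111 pc5: +32 =214
r32=100000 pc1: +2 =216
r33=100001 pc2: +4 =220
r34=100010 pc2: +4 =224
r35=100011 pc3: +8 =232
r36=100100 pc2: +4 =236
r37=100101 pc3: +8 =244
r38=100110 pc3: +8 =252
r39=100111 pc4: +16 =268
r40=101000 pc2: +4 =272
r41=101001 pc3: +8 =280
r42=101010 pc3: +8 =288
r43=101011 pc4: +16 =304
r44=101100 pc3: +8 =312
r45=101101 pc4: +16 =328
r46=101110 pc4: +16 =344
r47=101111 pc5: +32 =376
r48=110000 pc2: +4 =380
r49=110001 pc3: +8 =388
r50=110010 pc3: +8 =396
r51=110011 pc4: +16 =412
r52=110100 pc3: +8 =420
r53=110101 pc4: +16 =436
r54=110110 pc4: +16 =452
r55=110111 pc5: +32 =484
r56=111000 pc3: +8 =492
r57=111001 pc4: +16 =508
r58=111010 pc4: +16 =524
r59=111011 pc5: +32 =556
r60=111100 pc4: +16 =572
r61=111101 pc5: +32 =604
r62=111110 pc5: +32 =636
r63=111111 pc6: +64 =700
r64=1000000 pc1: +2 =702
r65=1000001 pc2: +4 =706
r66=1000010 pc2: +4 =710
r67=1000011 pc3: +8 =718
r68=1000100 pc2: +4 =722
r69=1000101 pc3: +8 =730
r70=1000110 pc3: +8 =738
r71=1000111 pc4: +16 =754
r72=1001000 pc2: +4 =758
r73=1001001 pc3: +8 =766
r74=1001010 pc3: +8 =774
r75=1001011 pc4: +16 =790
r76=1001100 pc3: +8 =798
r77=1001101 pc4: +16 =814
r78=1001110 pc4: +16 =830
r79=1001111 pc5: +32 =862
r80=1010000 pc2: +4 =866
r81=1010001 pc3: +8 =874
r82=1010010 pc3: +8 =882
r83=1010011 pc4: +16 =898
r84=1010100 pc3: +8 =906
r85=1010101 pc4: +16 =922
r86=1010110 pc4: +16 =938
r87=1010111 pc5: +32 =970
r88=1011000 pc3: +8 =978
r89=1011001 pc4: +16 =994
r90=1011010 pc4: +16 =1010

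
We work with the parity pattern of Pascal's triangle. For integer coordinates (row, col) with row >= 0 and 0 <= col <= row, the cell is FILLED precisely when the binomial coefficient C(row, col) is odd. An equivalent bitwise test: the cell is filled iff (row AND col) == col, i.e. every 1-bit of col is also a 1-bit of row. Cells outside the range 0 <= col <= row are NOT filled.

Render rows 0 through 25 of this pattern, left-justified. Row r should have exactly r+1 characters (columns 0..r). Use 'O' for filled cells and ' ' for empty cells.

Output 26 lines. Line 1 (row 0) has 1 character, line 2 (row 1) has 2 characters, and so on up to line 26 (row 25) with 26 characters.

Answer: O
OO
O O
OOOO
O   O
OO  OO
O O O O
OOOOOOOO
O       O
OO      OO
O O     O O
OOOO    OOOO
O   O   O   O
OO  OO  OO  OO
O O O O O O O O
OOOOOOOOOOOOOOOO
O               O
OO              OO
O O             O O
OOOO            OOOO
O   O           O   O
OO  OO          OO  OO
O O O O         O O O O
OOOOOOOO        OOOOOOOO
O       O       O       O
OO      OO      OO      OO

Derivation:
r0=0: O
r1=1: OO
r2=10: O O
r3=11: OOOO
r4=100: O   O
r5=101: OO  OO
r6=110: O O O O
r7=111: OOOOOOOO
r8=1000: O       O
r9=1001: OO      OO
r10=1010: O O     O O
r11=1011: OOOO    OOOO
r12=1100: O   O   O   O
r13=1101: OO  OO  OO  OO
r14=1110: O O O O O O O O
r15=1111: OOOOOOOOOOOOOOOO
r16=10000: O               O
r17=10001: OO              OO
r18=10010: O O             O O
r19=10011: OOOO            OOOO
r20=10100: O   O           O   O
r21=10101: OO  OO          OO  OO
r22=10110: O O O O         O O O O
r23=10111: OOOOOOOO        OOOOOOOO
r24=11000: O       O       O       O
r25=11001: OO      OO      OO      OO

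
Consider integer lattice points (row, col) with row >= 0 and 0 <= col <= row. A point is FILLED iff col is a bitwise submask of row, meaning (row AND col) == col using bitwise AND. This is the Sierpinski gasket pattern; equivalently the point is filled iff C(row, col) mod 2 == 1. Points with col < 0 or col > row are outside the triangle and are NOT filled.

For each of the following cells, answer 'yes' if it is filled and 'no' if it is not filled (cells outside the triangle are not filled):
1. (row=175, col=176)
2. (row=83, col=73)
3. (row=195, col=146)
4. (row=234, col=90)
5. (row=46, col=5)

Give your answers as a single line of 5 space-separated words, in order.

Answer: no no no no no

Derivation:
(175,176): col outside [0, 175] -> not filled
(83,73): row=0b1010011, col=0b1001001, row AND col = 0b1000001 = 65; 65 != 73 -> empty
(195,146): row=0b11000011, col=0b10010010, row AND col = 0b10000010 = 130; 130 != 146 -> empty
(234,90): row=0b11101010, col=0b1011010, row AND col = 0b1001010 = 74; 74 != 90 -> empty
(46,5): row=0b101110, col=0b101, row AND col = 0b100 = 4; 4 != 5 -> empty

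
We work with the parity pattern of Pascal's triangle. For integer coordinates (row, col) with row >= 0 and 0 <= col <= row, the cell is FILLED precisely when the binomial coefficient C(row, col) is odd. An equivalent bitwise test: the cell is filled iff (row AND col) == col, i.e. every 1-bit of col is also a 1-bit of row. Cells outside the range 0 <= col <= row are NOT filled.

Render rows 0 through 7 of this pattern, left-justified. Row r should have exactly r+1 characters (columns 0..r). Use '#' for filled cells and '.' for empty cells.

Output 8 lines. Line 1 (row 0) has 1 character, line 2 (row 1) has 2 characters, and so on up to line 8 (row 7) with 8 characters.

r0=0: #
r1=1: ##
r2=10: #.#
r3=11: ####
r4=100: #...#
r5=101: ##..##
r6=110: #.#.#.#
r7=111: ########

Answer: #
##
#.#
####
#...#
##..##
#.#.#.#
########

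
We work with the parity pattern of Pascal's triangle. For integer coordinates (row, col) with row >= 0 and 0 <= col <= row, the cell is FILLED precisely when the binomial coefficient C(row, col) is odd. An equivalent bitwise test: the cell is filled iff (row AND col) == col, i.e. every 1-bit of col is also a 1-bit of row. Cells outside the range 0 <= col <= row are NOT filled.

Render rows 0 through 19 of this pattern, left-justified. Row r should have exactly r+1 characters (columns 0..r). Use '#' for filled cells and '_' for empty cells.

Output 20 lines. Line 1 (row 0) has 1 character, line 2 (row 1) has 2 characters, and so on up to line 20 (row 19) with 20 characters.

Answer: #
##
#_#
####
#___#
##__##
#_#_#_#
########
#_______#
##______##
#_#_____#_#
####____####
#___#___#___#
##__##__##__##
#_#_#_#_#_#_#_#
################
#_______________#
##______________##
#_#_____________#_#
####____________####

Derivation:
r0=0: #
r1=1: ##
r2=10: #_#
r3=11: ####
r4=100: #___#
r5=101: ##__##
r6=110: #_#_#_#
r7=111: ########
r8=1000: #_______#
r9=1001: ##______##
r10=1010: #_#_____#_#
r11=1011: ####____####
r12=1100: #___#___#___#
r13=1101: ##__##__##__##
r14=1110: #_#_#_#_#_#_#_#
r15=1111: ################
r16=10000: #_______________#
r17=10001: ##______________##
r18=10010: #_#_____________#_#
r19=10011: ####____________####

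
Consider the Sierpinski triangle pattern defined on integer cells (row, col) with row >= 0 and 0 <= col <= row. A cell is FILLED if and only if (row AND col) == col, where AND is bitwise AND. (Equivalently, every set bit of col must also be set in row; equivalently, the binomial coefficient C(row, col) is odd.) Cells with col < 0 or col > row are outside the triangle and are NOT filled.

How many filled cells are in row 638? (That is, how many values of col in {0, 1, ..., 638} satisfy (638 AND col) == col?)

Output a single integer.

Answer: 128

Derivation:
638 in binary = 1001111110
popcount(638) = number of 1-bits in 1001111110 = 7
A col c satisfies (638 AND c) == c iff every set bit of c is also set in 638; each of the 7 set bits of 638 can independently be on or off in c.
count = 2^7 = 128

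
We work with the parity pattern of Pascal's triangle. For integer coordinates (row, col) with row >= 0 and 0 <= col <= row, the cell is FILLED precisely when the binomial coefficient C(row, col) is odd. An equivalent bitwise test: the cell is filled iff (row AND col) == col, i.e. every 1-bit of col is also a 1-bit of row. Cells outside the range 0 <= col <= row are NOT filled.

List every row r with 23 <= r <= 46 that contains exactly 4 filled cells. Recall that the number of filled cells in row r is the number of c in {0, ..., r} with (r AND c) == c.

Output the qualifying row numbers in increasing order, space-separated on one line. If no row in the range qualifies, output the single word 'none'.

Row r has 2^popcount(r) filled cells, so we need popcount(r) = log2(4) = 2.
Scan r = 23..46 and keep those with exactly 2 one-bits:
r=23=10111 popcount=4 -> skip
r=24=11000 popcount=2 -> KEEP
r=25=11001 popcount=3 -> skip
r=26=11010 popcount=3 -> skip
r=27=11011 popcount=4 -> skip
r=28=11100 popcount=3 -> skip
r=29=11101 popcount=4 -> skip
r=30=11110 popcount=4 -> skip
r=31=11111 popcount=5 -> skip
r=32=100000 popcount=1 -> skip
r=33=100001 popcount=2 -> KEEP
r=34=100010 popcount=2 -> KEEP
r=35=100011 popcount=3 -> skip
r=36=100100 popcount=2 -> KEEP
r=37=100101 popcount=3 -> skip
r=38=100110 popcount=3 -> skip
r=39=100111 popcount=4 -> skip
r=40=101000 popcount=2 -> KEEP
r=41=101001 popcount=3 -> skip
r=42=101010 popcount=3 -> skip
r=43=101011 popcount=4 -> skip
r=44=101100 popcount=3 -> skip
r=45=101101 popcount=4 -> skip
r=46=101110 popcount=4 -> skip
Kept rows: 24 33 34 36 40

Answer: 24 33 34 36 40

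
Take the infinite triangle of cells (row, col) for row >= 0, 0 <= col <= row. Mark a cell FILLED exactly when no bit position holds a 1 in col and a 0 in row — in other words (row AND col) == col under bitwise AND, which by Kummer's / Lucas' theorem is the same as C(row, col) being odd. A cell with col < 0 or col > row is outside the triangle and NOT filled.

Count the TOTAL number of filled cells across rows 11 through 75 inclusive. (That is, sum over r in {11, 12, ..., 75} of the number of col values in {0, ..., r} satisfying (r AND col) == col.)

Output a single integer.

r11=1011 pc3: +8 =8
r12=1100 pc2: +4 =12
r13=1101 pc3: +8 =20
r14=1110 pc3: +8 =28
r15=1111 pc4: +16 =44
r16=10000 pc1: +2 =46
r17=10001 pc2: +4 =50
r18=10010 pc2: +4 =54
r19=10011 pc3: +8 =62
r20=10100 pc2: +4 =66
r21=10101 pc3: +8 =74
r22=10110 pc3: +8 =82
r23=10111 pc4: +16 =98
r24=11000 pc2: +4 =102
r25=11001 pc3: +8 =110
r26=11010 pc3: +8 =118
r27=11011 pc4: +16 =134
r28=11100 pc3: +8 =142
r29=11101 pc4: +16 =158
r30=11110 pc4: +16 =174
r31=11111 pc5: +32 =206
r32=100000 pc1: +2 =208
r33=100001 pc2: +4 =212
r34=100010 pc2: +4 =216
r35=100011 pc3: +8 =224
r36=100100 pc2: +4 =228
r37=100101 pc3: +8 =236
r38=100110 pc3: +8 =244
r39=100111 pc4: +16 =260
r40=101000 pc2: +4 =264
r41=101001 pc3: +8 =272
r42=101010 pc3: +8 =280
r43=101011 pc4: +16 =296
r44=101100 pc3: +8 =304
r45=101101 pc4: +16 =320
r46=101110 pc4: +16 =336
r47=101111 pc5: +32 =368
r48=110000 pc2: +4 =372
r49=110001 pc3: +8 =380
r50=110010 pc3: +8 =388
r51=110011 pc4: +16 =404
r52=110100 pc3: +8 =412
r53=110101 pc4: +16 =428
r54=110110 pc4: +16 =444
r55=110111 pc5: +32 =476
r56=111000 pc3: +8 =484
r57=111001 pc4: +16 =500
r58=111010 pc4: +16 =516
r59=111011 pc5: +32 =548
r60=111100 pc4: +16 =564
r61=111101 pc5: +32 =596
r62=111110 pc5: +32 =628
r63=111111 pc6: +64 =692
r64=1000000 pc1: +2 =694
r65=1000001 pc2: +4 =698
r66=1000010 pc2: +4 =702
r67=1000011 pc3: +8 =710
r68=1000100 pc2: +4 =714
r69=1000101 pc3: +8 =722
r70=1000110 pc3: +8 =730
r71=1000111 pc4: +16 =746
r72=1001000 pc2: +4 =750
r73=1001001 pc3: +8 =758
r74=1001010 pc3: +8 =766
r75=1001011 pc4: +16 =782

Answer: 782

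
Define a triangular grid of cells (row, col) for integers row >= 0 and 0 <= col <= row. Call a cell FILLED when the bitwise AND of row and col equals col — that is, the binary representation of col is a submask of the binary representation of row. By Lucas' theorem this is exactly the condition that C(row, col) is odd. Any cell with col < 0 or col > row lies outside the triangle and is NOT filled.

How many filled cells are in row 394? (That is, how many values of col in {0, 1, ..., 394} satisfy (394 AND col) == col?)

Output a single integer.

Answer: 16

Derivation:
394 in binary = 110001010
popcount(394) = number of 1-bits in 110001010 = 4
A col c satisfies (394 AND c) == c iff every set bit of c is also set in 394; each of the 4 set bits of 394 can independently be on or off in c.
count = 2^4 = 16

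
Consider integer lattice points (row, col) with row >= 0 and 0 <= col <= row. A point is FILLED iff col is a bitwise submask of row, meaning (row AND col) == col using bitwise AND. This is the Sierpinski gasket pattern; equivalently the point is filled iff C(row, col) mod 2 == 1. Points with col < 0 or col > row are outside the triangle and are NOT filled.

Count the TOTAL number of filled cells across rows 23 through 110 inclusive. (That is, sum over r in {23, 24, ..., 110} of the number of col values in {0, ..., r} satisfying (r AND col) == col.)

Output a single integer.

r23=10111 pc4: +16 =16
r24=11000 pc2: +4 =20
r25=11001 pc3: +8 =28
r26=11010 pc3: +8 =36
r27=11011 pc4: +16 =52
r28=11100 pc3: +8 =60
r29=11101 pc4: +16 =76
r30=11110 pc4: +16 =92
r31=11111 pc5: +32 =124
r32=100000 pc1: +2 =126
r33=100001 pc2: +4 =130
r34=100010 pc2: +4 =134
r35=100011 pc3: +8 =142
r36=100100 pc2: +4 =146
r37=100101 pc3: +8 =154
r38=100110 pc3: +8 =162
r39=100111 pc4: +16 =178
r40=101000 pc2: +4 =182
r41=101001 pc3: +8 =190
r42=101010 pc3: +8 =198
r43=101011 pc4: +16 =214
r44=101100 pc3: +8 =222
r45=101101 pc4: +16 =238
r46=101110 pc4: +16 =254
r47=101111 pc5: +32 =286
r48=110000 pc2: +4 =290
r49=110001 pc3: +8 =298
r50=110010 pc3: +8 =306
r51=110011 pc4: +16 =322
r52=110100 pc3: +8 =330
r53=110101 pc4: +16 =346
r54=110110 pc4: +16 =362
r55=110111 pc5: +32 =394
r56=111000 pc3: +8 =402
r57=111001 pc4: +16 =418
r58=111010 pc4: +16 =434
r59=111011 pc5: +32 =466
r60=111100 pc4: +16 =482
r61=111101 pc5: +32 =514
r62=111110 pc5: +32 =546
r63=111111 pc6: +64 =610
r64=1000000 pc1: +2 =612
r65=1000001 pc2: +4 =616
r66=1000010 pc2: +4 =620
r67=1000011 pc3: +8 =628
r68=1000100 pc2: +4 =632
r69=1000101 pc3: +8 =640
r70=1000110 pc3: +8 =648
r71=1000111 pc4: +16 =664
r72=1001000 pc2: +4 =668
r73=1001001 pc3: +8 =676
r74=1001010 pc3: +8 =684
r75=1001011 pc4: +16 =700
r76=1001100 pc3: +8 =708
r77=1001101 pc4: +16 =724
r78=1001110 pc4: +16 =740
r79=1001111 pc5: +32 =772
r80=1010000 pc2: +4 =776
r81=1010001 pc3: +8 =784
r82=1010010 pc3: +8 =792
r83=1010011 pc4: +16 =808
r84=1010100 pc3: +8 =816
r85=1010101 pc4: +16 =832
r86=1010110 pc4: +16 =848
r87=1010111 pc5: +32 =880
r88=1011000 pc3: +8 =888
r89=1011001 pc4: +16 =904
r90=1011010 pc4: +16 =920
r91=1011011 pc5: +32 =952
r92=1011100 pc4: +16 =968
r93=1011101 pc5: +32 =1000
r94=1011110 pc5: +32 =1032
r95=1011111 pc6: +64 =1096
r96=1100000 pc2: +4 =1100
r97=1100001 pc3: +8 =1108
r98=1100010 pc3: +8 =1116
r99=1100011 pc4: +16 =1132
r100=1100100 pc3: +8 =1140
r101=1100101 pc4: +16 =1156
r102=1100110 pc4: +16 =1172
r103=1100111 pc5: +32 =1204
r104=1101000 pc3: +8 =1212
r105=1101001 pc4: +16 =1228
r106=1101010 pc4: +16 =1244
r107=1101011 pc5: +32 =1276
r108=1101100 pc4: +16 =1292
r109=1101101 pc5: +32 =1324
r110=1101110 pc5: +32 =1356

Answer: 1356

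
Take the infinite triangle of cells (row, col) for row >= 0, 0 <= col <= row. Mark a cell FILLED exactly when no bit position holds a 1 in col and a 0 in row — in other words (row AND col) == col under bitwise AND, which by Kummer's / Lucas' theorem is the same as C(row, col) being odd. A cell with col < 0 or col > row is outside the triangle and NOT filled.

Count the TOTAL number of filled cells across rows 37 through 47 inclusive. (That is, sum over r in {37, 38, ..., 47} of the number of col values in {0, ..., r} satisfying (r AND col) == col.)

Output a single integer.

r37=100101 pc3: +8 =8
r38=100110 pc3: +8 =16
r39=100111 pc4: +16 =32
r40=101000 pc2: +4 =36
r41=101001 pc3: +8 =44
r42=101010 pc3: +8 =52
r43=101011 pc4: +16 =68
r44=101100 pc3: +8 =76
r45=101101 pc4: +16 =92
r46=101110 pc4: +16 =108
r47=101111 pc5: +32 =140

Answer: 140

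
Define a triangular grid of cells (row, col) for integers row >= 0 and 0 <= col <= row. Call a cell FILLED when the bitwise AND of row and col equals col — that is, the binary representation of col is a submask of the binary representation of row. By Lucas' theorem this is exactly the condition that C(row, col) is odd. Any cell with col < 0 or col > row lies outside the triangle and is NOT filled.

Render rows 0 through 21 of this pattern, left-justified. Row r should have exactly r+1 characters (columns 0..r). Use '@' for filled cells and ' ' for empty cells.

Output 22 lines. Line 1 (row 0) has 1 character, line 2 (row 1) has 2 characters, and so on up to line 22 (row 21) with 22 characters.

Answer: @
@@
@ @
@@@@
@   @
@@  @@
@ @ @ @
@@@@@@@@
@       @
@@      @@
@ @     @ @
@@@@    @@@@
@   @   @   @
@@  @@  @@  @@
@ @ @ @ @ @ @ @
@@@@@@@@@@@@@@@@
@               @
@@              @@
@ @             @ @
@@@@            @@@@
@   @           @   @
@@  @@          @@  @@

Derivation:
r0=0: @
r1=1: @@
r2=10: @ @
r3=11: @@@@
r4=100: @   @
r5=101: @@  @@
r6=110: @ @ @ @
r7=111: @@@@@@@@
r8=1000: @       @
r9=1001: @@      @@
r10=1010: @ @     @ @
r11=1011: @@@@    @@@@
r12=1100: @   @   @   @
r13=1101: @@  @@  @@  @@
r14=1110: @ @ @ @ @ @ @ @
r15=1111: @@@@@@@@@@@@@@@@
r16=10000: @               @
r17=10001: @@              @@
r18=10010: @ @             @ @
r19=10011: @@@@            @@@@
r20=10100: @   @           @   @
r21=10101: @@  @@          @@  @@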